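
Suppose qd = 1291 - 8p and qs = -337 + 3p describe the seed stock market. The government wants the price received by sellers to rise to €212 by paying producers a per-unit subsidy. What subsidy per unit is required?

Required subsidy s = €88 per unit

At a seller price of 212, quantity supplied is -337 + 3·212 = 299.
Buyers absorb 299 only when they pay pb with 1291 − 8·pb = 299, i.e. pb = 124.
s = ps − pb = 212 − 124 = 88.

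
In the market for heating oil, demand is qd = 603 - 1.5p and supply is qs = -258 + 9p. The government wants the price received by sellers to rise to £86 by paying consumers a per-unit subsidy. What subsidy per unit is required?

Required subsidy s = £28 per unit

At a seller price of 86, quantity supplied is -258 + 9·86 = 516.
Buyers absorb 516 only when they pay pb with 603 − 1.5·pb = 516, i.e. pb = 58.
s = ps − pb = 86 − 58 = 28.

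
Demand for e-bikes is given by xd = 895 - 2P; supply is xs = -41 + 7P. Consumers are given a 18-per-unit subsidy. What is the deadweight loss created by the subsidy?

Pre-subsidy: 895 - 2P = -41 + 7P gives P* = 104, x* = 687.
With the rebate, buyers effectively pay Pb = Ps − 18, where Ps is the price sellers receive.
Demand in terms of Ps becomes xd = 895 − 2(Ps − 18) = 931 - 2Ps. Setting this equal to supply: 931 - 2Ps = -41 + 7Ps, so Ps = 108.
Buyers pay Pb = 108 − 18 = 90; x' = -41 + 7·108 = 715.
The subsidy expands output by 715 − 687 = 28 past the efficient level; on those units the gap between marginal cost and willingness to pay runs from 0 up to 18.
DWL = ½ × 18 × 28 = 252.

Deadweight loss = 252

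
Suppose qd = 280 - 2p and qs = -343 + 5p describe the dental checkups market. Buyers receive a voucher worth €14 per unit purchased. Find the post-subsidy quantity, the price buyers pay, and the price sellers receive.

q' = 122; buyers pay €79; sellers receive €93

Pre-subsidy: 280 - 2p = -343 + 5p gives p* = 89, q* = 102.
With the rebate, buyers effectively pay pb = ps − 14, where ps is the price sellers receive.
Demand in terms of ps becomes qd = 280 − 2(ps − 14) = 308 - 2ps. Setting this equal to supply: 308 - 2ps = -343 + 5ps, so ps = 93.
Buyers pay pb = 93 − 14 = 79; q' = -343 + 5·93 = 122.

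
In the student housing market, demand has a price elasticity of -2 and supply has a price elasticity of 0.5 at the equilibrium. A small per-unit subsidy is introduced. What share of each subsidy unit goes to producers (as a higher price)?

For a small subsidy around the equilibrium, the benefit split depends on the relative slopes, which at a point are proportional to the elasticities.
Buyer share = εs/(εs + |εd|) = 0.5/(0.5 + 2) = 0.2; seller share = |εd|/(εs + |εd|) = 0.8.
So producers capture 0.8 of the subsidy.

Producer share = 0.8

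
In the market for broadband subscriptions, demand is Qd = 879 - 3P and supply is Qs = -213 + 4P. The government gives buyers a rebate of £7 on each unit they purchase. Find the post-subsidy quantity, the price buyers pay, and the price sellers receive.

Q' = 423; buyers pay £152; sellers receive £159

Pre-subsidy: 879 - 3P = -213 + 4P gives P* = 156, Q* = 411.
With the rebate, buyers effectively pay Pb = Ps − 7, where Ps is the price sellers receive.
Demand in terms of Ps becomes Qd = 879 − 3(Ps − 7) = 900 - 3Ps. Setting this equal to supply: 900 - 3Ps = -213 + 4Ps, so Ps = 159.
Buyers pay Pb = 159 − 7 = 152; Q' = -213 + 4·159 = 423.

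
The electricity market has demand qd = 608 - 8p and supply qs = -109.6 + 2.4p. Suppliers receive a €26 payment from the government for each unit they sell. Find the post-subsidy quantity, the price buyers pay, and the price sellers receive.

q' = 104; buyers pay €63; sellers receive €89

Pre-subsidy: 608 - 8p = -109.6 + 2.4p gives p* = 69, q* = 56.
With the subsidy, sellers receive ps = pb + 26 for each unit, where pb is the price buyers pay.
Supply in terms of pb becomes qs = -109.6 + 2.4(pb + 26) = -47.2 + 2.4pb. Setting this equal to demand: 608 - 8pb = -47.2 + 2.4pb, so pb = 63.
Sellers receive ps = 63 + 26 = 89; q' = 608 − 8·63 = 104.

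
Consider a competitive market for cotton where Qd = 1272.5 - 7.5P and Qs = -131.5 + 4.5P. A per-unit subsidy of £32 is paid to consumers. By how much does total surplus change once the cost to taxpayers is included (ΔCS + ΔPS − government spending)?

Pre-subsidy: 1272.5 - 7.5P = -131.5 + 4.5P gives P* = 117, Q* = 395.
With the rebate, buyers effectively pay Pb = Ps − 32, where Ps is the price sellers receive.
Demand in terms of Ps becomes Qd = 1272.5 − 7.5(Ps − 32) = 1512.5 - 7.5Ps. Setting this equal to supply: 1512.5 - 7.5Ps = -131.5 + 4.5Ps, so Ps = 137.
Buyers pay Pb = 137 − 32 = 105; Q' = -131.5 + 4.5·137 = 485.
ΔCS = ½(395 + 485)(117 − 105) = 5280; ΔPS = ½(395 + 485)(137 − 117) = 8800.
Government spending = 32 × 485 = 15520.
Net change = 5280 + 8800 − 15520 = -1440. The loss equals the DWL triangle ½·32·90.

Net change in total surplus = -£1440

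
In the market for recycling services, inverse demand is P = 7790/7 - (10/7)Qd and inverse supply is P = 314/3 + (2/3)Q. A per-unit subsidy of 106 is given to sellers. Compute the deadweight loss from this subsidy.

Deadweight loss = 58989/22

Pre-subsidy: 7790/7 - (10/7)Q = 314/3 + (2/3)Q gives Q* = 5293/11 and P* = 4680/11.
With the subsidy, sellers receive Ps = Pb + 106 for each unit, where Pb is the price buyers pay.
On the curves, Pb = 7790/7 - (10/7)Q and Ps = 314/3 + (2/3)Q; the wedge Ps − Pb = 106 gives 314/3 + (2/3)Q − (7790/7 - (10/7)Q) = 106, so Q' = 11699/22.
Then Pb = 7790/7 − (10/7)·(11699/22) = 3885/11 and Ps = 314/3 + (2/3)·(11699/22) = 5051/11.
The subsidy expands output by 11699/22 − 5293/11 = 1113/22 past the efficient level; on those units the gap between marginal cost and willingness to pay runs from 0 up to 106.
DWL = ½ × 106 × 1113/22 = 58989/22.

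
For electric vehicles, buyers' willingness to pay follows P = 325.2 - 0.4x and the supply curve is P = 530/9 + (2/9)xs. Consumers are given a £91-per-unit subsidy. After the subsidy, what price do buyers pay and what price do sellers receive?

Buyers pay £95.5; sellers receive £186.5

Pre-subsidy: 325.2 - 0.4x = 530/9 + (2/9)x gives x* = 428 and P* = 154.
With the rebate, buyers effectively pay Pb = Ps − 91, where Ps is the price sellers receive.
On the curves, Pb = 325.2 - 0.4x and Ps = 530/9 + (2/9)x; the wedge Ps − Pb = 91 gives 530/9 + (2/9)x − (325.2 - 0.4x) = 91, so x' = 574.25.
Then Pb = 325.2 − 0.4·574.25 = 95.5 and Ps = 530/9 + (2/9)·574.25 = 186.5.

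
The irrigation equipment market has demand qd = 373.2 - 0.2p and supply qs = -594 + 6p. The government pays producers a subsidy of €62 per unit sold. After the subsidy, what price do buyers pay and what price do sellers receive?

Pre-subsidy: 373.2 - 0.2p = -594 + 6p gives p* = 156, q* = 342.
With the subsidy, sellers receive ps = pb + 62 for each unit, where pb is the price buyers pay.
Supply in terms of pb becomes qs = -594 + 6(pb + 62) = -222 + 6pb. Setting this equal to demand: 373.2 - 0.2pb = -222 + 6pb, so pb = 96.
Sellers receive ps = 96 + 62 = 158; q' = 373.2 − 0.2·96 = 354.

Buyers pay €96; sellers receive €158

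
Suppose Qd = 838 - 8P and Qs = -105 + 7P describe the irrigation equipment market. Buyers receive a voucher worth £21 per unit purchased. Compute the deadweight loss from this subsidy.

Pre-subsidy: 838 - 8P = -105 + 7P gives P* = 943/15, Q* = 5026/15.
With the rebate, buyers effectively pay Pb = Ps − 21, where Ps is the price sellers receive.
Demand in terms of Ps becomes Qd = 838 − 8(Ps − 21) = 1006 - 8Ps. Setting this equal to supply: 1006 - 8Ps = -105 + 7Ps, so Ps = 1111/15.
Buyers pay Pb = 1111/15 − 21 = 796/15; Q' = -105 + 7·(1111/15) = 6202/15.
The subsidy expands output by 6202/15 − 5026/15 = 78.4 past the efficient level; on those units the gap between marginal cost and willingness to pay runs from 0 up to 21.
DWL = ½ × 21 × 78.4 = 823.2.

Deadweight loss = £823.2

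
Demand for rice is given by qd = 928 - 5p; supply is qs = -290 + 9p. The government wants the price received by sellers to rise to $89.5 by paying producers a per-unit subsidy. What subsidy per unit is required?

At a seller price of 89.5, quantity supplied is -290 + 9·89.5 = 515.5.
Buyers absorb 515.5 only when they pay pb with 928 − 5·pb = 515.5, i.e. pb = 82.5.
s = ps − pb = 89.5 − 82.5 = 7.

Required subsidy s = $7 per unit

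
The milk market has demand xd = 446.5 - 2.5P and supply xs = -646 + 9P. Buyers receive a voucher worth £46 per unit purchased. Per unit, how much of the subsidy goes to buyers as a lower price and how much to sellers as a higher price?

Pre-subsidy: 446.5 - 2.5P = -646 + 9P gives P* = 95, x* = 209.
With the rebate, buyers effectively pay Pb = Ps − 46, where Ps is the price sellers receive.
Demand in terms of Ps becomes xd = 446.5 − 2.5(Ps − 46) = 561.5 - 2.5Ps. Setting this equal to supply: 561.5 - 2.5Ps = -646 + 9Ps, so Ps = 105.
Buyers pay Pb = 105 − 46 = 59; x' = -646 + 9·105 = 299.
Buyers' price falls by P* − Pb = 95 − 59 = 36; sellers' price rises by Ps − P* = 105 − 95 = 10.

Buyers gain £36 per unit; sellers gain £10 per unit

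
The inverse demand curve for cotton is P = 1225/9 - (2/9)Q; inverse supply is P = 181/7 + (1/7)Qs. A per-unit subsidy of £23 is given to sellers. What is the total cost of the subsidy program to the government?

Pre-subsidy: 1225/9 - (2/9)Q = 181/7 + (1/7)Q gives Q* = 302 and P* = 69.
With the subsidy, sellers receive Ps = Pb + 23 for each unit, where Pb is the price buyers pay.
On the curves, Pb = 1225/9 - (2/9)Q and Ps = 181/7 + (1/7)Q; the wedge Ps − Pb = 23 gives 181/7 + (1/7)Q − (1225/9 - (2/9)Q) = 23, so Q' = 365.
Then Pb = 1225/9 − (2/9)·365 = 55 and Ps = 181/7 + (1/7)·365 = 78.
Government outlay = subsidy × quantity = 23 × 365 = 8395.

Government cost = £8395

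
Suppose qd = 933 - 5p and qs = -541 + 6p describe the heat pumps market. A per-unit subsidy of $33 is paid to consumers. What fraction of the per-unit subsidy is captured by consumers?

Consumer share = 6/11

Pre-subsidy: 933 - 5p = -541 + 6p gives p* = 134, q* = 263.
With the rebate, buyers effectively pay pb = ps − 33, where ps is the price sellers receive.
Demand in terms of ps becomes qd = 933 − 5(ps − 33) = 1098 - 5ps. Setting this equal to supply: 1098 - 5ps = -541 + 6ps, so ps = 149.
Buyers pay pb = 149 − 33 = 116; q' = -541 + 6·149 = 353.
Buyers' price falls by p* − pb = 134 − 116 = 18; sellers' price rises by ps − p* = 149 − 134 = 15.
So consumers capture 18/33 = 6/11 of each unit of subsidy.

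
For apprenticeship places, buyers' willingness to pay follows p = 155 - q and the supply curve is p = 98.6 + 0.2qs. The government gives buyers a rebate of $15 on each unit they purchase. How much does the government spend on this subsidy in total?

Pre-subsidy: 155 - q = 98.6 + 0.2q gives q* = 47 and p* = 108.
With the rebate, buyers effectively pay pb = ps − 15, where ps is the price sellers receive.
On the curves, pb = 155 - q and ps = 98.6 + 0.2q; the wedge ps − pb = 15 gives 98.6 + 0.2q − (155 - q) = 15, so q' = 59.5.
Then pb = 155 − 1·59.5 = 95.5 and ps = 98.6 + 0.2·59.5 = 110.5.
Government outlay = subsidy × quantity = 15 × 59.5 = 892.5.

Government cost = $892.5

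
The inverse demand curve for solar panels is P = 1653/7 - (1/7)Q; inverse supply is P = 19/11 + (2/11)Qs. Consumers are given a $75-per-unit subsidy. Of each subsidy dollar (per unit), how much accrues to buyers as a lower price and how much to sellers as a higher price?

Buyers gain $33 per unit; sellers gain $42 per unit

Pre-subsidy: 1653/7 - (1/7)Q = 19/11 + (2/11)Q gives Q* = 722 and P* = 133.
With the rebate, buyers effectively pay Pb = Ps − 75, where Ps is the price sellers receive.
On the curves, Pb = 1653/7 - (1/7)Q and Ps = 19/11 + (2/11)Q; the wedge Ps − Pb = 75 gives 19/11 + (2/11)Q − (1653/7 - (1/7)Q) = 75, so Q' = 953.
Then Pb = 1653/7 − (1/7)·953 = 100 and Ps = 19/11 + (2/11)·953 = 175.
Buyers' price falls by P* − Pb = 133 − 100 = 33; sellers' price rises by Ps − P* = 175 − 133 = 42.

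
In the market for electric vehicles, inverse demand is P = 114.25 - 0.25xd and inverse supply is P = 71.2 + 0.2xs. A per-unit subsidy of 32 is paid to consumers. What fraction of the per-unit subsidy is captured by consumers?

Consumer share = 5/9

Pre-subsidy: 114.25 - 0.25x = 71.2 + 0.2x gives x* = 287/3 and P* = 271/3.
With the rebate, buyers effectively pay Pb = Ps − 32, where Ps is the price sellers receive.
On the curves, Pb = 114.25 - 0.25x and Ps = 71.2 + 0.2x; the wedge Ps − Pb = 32 gives 71.2 + 0.2x − (114.25 - 0.25x) = 32, so x' = 1501/9.
Then Pb = 114.25 − 0.25·(1501/9) = 653/9 and Ps = 71.2 + 0.2·(1501/9) = 941/9.
Buyers' price falls by P* − Pb = 271/3 − 653/9 = 160/9; sellers' price rises by Ps − P* = 941/9 − 271/3 = 128/9.
So consumers capture (160/9)/32 = 5/9 of each unit of subsidy.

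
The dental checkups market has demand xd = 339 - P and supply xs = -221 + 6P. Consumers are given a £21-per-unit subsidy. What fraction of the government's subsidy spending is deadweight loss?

Pre-subsidy: 339 - P = -221 + 6P gives P* = 80, x* = 259.
With the rebate, buyers effectively pay Pb = Ps − 21, where Ps is the price sellers receive.
Demand in terms of Ps becomes xd = 339 − 1(Ps − 21) = 360 - Ps. Setting this equal to supply: 360 - Ps = -221 + 6Ps, so Ps = 83.
Buyers pay Pb = 83 − 21 = 62; x' = -221 + 6·83 = 277.
ΔCS = ½(259 + 277)(80 − 62) = 4824; ΔPS = ½(259 + 277)(83 − 80) = 804.
Government spending = 21 × 277 = 5817.
DWL = ½ × 21 × (277 − 259) = 189; fraction = 189 / 5817 = 9/277.

DWL / government spending = 9/277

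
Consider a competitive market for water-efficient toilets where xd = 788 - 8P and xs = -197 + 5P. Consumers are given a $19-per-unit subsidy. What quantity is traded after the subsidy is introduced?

Pre-subsidy: 788 - 8P = -197 + 5P gives P* = 985/13, x* = 2364/13.
With the rebate, buyers effectively pay Pb = Ps − 19, where Ps is the price sellers receive.
Demand in terms of Ps becomes xd = 788 − 8(Ps − 19) = 940 - 8Ps. Setting this equal to supply: 940 - 8Ps = -197 + 5Ps, so Ps = 1137/13.
Buyers pay Pb = 1137/13 − 19 = 890/13; x' = -197 + 5·(1137/13) = 3124/13.

x' = 3124/13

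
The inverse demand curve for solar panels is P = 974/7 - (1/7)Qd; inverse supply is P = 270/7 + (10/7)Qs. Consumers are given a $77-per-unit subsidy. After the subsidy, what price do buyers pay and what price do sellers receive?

Buyers pay $123; sellers receive $200

Pre-subsidy: 974/7 - (1/7)Q = 270/7 + (10/7)Q gives Q* = 64 and P* = 130.
With the rebate, buyers effectively pay Pb = Ps − 77, where Ps is the price sellers receive.
On the curves, Pb = 974/7 - (1/7)Q and Ps = 270/7 + (10/7)Q; the wedge Ps − Pb = 77 gives 270/7 + (10/7)Q − (974/7 - (1/7)Q) = 77, so Q' = 113.
Then Pb = 974/7 − (1/7)·113 = 123 and Ps = 270/7 + (10/7)·113 = 200.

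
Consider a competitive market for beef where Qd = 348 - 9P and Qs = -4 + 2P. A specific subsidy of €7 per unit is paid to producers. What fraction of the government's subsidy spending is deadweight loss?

DWL / government spending = 21/262

Pre-subsidy: 348 - 9P = -4 + 2P gives P* = 32, Q* = 60.
With the subsidy, sellers receive Ps = Pb + 7 for each unit, where Pb is the price buyers pay.
Supply in terms of Pb becomes Qs = -4 + 2(Pb + 7) = 10 + 2Pb. Setting this equal to demand: 348 - 9Pb = 10 + 2Pb, so Pb = 338/11.
Sellers receive Ps = 338/11 + 7 = 415/11; Q' = 348 − 9·(338/11) = 786/11.
ΔCS = ½(60 + 786/11)(32 − 338/11) = 10122/121; ΔPS = ½(60 + 786/11)(415/11 − 32) = 45549/121.
Government spending = 7 × 786/11 = 5502/11.
DWL = ½ × 7 × (786/11 − 60) = 441/11; fraction = (441/11) / (5502/11) = 21/262.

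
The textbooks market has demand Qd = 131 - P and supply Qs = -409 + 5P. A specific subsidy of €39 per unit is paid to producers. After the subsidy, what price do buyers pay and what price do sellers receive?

Buyers pay €57.5; sellers receive €96.5

Pre-subsidy: 131 - P = -409 + 5P gives P* = 90, Q* = 41.
With the subsidy, sellers receive Ps = Pb + 39 for each unit, where Pb is the price buyers pay.
Supply in terms of Pb becomes Qs = -409 + 5(Pb + 39) = -214 + 5Pb. Setting this equal to demand: 131 - Pb = -214 + 5Pb, so Pb = 57.5.
Sellers receive Ps = 57.5 + 39 = 96.5; Q' = 131 − 1·57.5 = 73.5.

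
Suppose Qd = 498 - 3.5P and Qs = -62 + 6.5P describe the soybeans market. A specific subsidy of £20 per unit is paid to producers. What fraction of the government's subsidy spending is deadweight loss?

DWL / government spending = 91/1390

Pre-subsidy: 498 - 3.5P = -62 + 6.5P gives P* = 56, Q* = 302.
With the subsidy, sellers receive Ps = Pb + 20 for each unit, where Pb is the price buyers pay.
Supply in terms of Pb becomes Qs = -62 + 6.5(Pb + 20) = 68 + 6.5Pb. Setting this equal to demand: 498 - 3.5Pb = 68 + 6.5Pb, so Pb = 43.
Sellers receive Ps = 43 + 20 = 63; Q' = 498 − 3.5·43 = 347.5.
ΔCS = ½(302 + 347.5)(56 − 43) = 4221.75; ΔPS = ½(302 + 347.5)(63 − 56) = 2273.25.
Government spending = 20 × 347.5 = 6950.
DWL = ½ × 20 × (347.5 − 302) = 455; fraction = 455 / 6950 = 91/1390.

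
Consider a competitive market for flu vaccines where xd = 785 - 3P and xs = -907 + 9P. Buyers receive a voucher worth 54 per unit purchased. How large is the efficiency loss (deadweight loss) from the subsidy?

Deadweight loss = 3280.5

Pre-subsidy: 785 - 3P = -907 + 9P gives P* = 141, x* = 362.
With the rebate, buyers effectively pay Pb = Ps − 54, where Ps is the price sellers receive.
Demand in terms of Ps becomes xd = 785 − 3(Ps − 54) = 947 - 3Ps. Setting this equal to supply: 947 - 3Ps = -907 + 9Ps, so Ps = 154.5.
Buyers pay Pb = 154.5 − 54 = 100.5; x' = -907 + 9·154.5 = 483.5.
The subsidy expands output by 483.5 − 362 = 121.5 past the efficient level; on those units the gap between marginal cost and willingness to pay runs from 0 up to 54.
DWL = ½ × 54 × 121.5 = 3280.5.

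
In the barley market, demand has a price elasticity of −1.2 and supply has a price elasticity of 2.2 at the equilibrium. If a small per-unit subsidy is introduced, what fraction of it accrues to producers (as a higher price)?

Producer share = 6/17

For a small subsidy around the equilibrium, the benefit split depends on the relative slopes, which at a point are proportional to the elasticities.
Buyer share = εs/(εs + |εd|) = 2.2/(2.2 + 1.2) = 11/17; seller share = |εd|/(εs + |εd|) = 6/17.
So producers capture 6/17 of the subsidy.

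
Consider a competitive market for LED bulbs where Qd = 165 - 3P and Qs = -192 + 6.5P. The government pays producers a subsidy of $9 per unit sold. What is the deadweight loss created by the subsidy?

Pre-subsidy: 165 - 3P = -192 + 6.5P gives P* = 714/19, Q* = 993/19.
With the subsidy, sellers receive Ps = Pb + 9 for each unit, where Pb is the price buyers pay.
Supply in terms of Pb becomes Qs = -192 + 6.5(Pb + 9) = -133.5 + 6.5Pb. Setting this equal to demand: 165 - 3Pb = -133.5 + 6.5Pb, so Pb = 597/19.
Sellers receive Ps = 597/19 + 9 = 768/19; Q' = 165 − 3·(597/19) = 1344/19.
The subsidy expands output by 1344/19 − 993/19 = 351/19 past the efficient level; on those units the gap between marginal cost and willingness to pay runs from 0 up to 9.
DWL = ½ × 9 × 351/19 = 3159/38.

Deadweight loss = 3159/38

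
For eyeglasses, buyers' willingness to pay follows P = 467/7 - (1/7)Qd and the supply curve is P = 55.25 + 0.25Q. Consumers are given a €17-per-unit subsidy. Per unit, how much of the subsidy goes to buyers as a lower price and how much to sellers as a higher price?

Buyers gain 68/11 per unit; sellers gain 119/11 per unit

Pre-subsidy: 467/7 - (1/7)Q = 55.25 + 0.25Q gives Q* = 321/11 and P* = 688/11.
With the rebate, buyers effectively pay Pb = Ps − 17, where Ps is the price sellers receive.
On the curves, Pb = 467/7 - (1/7)Q and Ps = 55.25 + 0.25Q; the wedge Ps − Pb = 17 gives 55.25 + 0.25Q − (467/7 - (1/7)Q) = 17, so Q' = 797/11.
Then Pb = 467/7 − (1/7)·(797/11) = 620/11 and Ps = 55.25 + 0.25·(797/11) = 807/11.
Buyers' price falls by P* − Pb = 688/11 − 620/11 = 68/11; sellers' price rises by Ps − P* = 807/11 − 688/11 = 119/11.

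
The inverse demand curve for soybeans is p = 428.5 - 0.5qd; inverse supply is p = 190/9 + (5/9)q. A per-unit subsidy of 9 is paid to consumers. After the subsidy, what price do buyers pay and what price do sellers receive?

Pre-subsidy: 428.5 - 0.5q = 190/9 + (5/9)q gives q* = 7333/19 and p* = 4475/19.
With the rebate, buyers effectively pay pb = ps − 9, where ps is the price sellers receive.
On the curves, pb = 428.5 - 0.5q and ps = 190/9 + (5/9)q; the wedge ps − pb = 9 gives 190/9 + (5/9)q − (428.5 - 0.5q) = 9, so q' = 7495/19.
Then pb = 428.5 − 0.5·(7495/19) = 4394/19 and ps = 190/9 + (5/9)·(7495/19) = 4565/19.

Buyers pay 4394/19; sellers receive 4565/19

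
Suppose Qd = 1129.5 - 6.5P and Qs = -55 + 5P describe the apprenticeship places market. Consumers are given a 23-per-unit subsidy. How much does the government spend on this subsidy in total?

Government cost = 12075

Pre-subsidy: 1129.5 - 6.5P = -55 + 5P gives P* = 103, Q* = 460.
With the rebate, buyers effectively pay Pb = Ps − 23, where Ps is the price sellers receive.
Demand in terms of Ps becomes Qd = 1129.5 − 6.5(Ps − 23) = 1279 - 6.5Ps. Setting this equal to supply: 1279 - 6.5Ps = -55 + 5Ps, so Ps = 116.
Buyers pay Pb = 116 − 23 = 93; Q' = -55 + 5·116 = 525.
Government outlay = subsidy × quantity = 23 × 525 = 12075.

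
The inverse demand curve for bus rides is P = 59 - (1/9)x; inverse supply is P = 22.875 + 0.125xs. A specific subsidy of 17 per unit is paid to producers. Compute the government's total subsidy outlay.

Government cost = 3825

Pre-subsidy: 59 - (1/9)x = 22.875 + 0.125x gives x* = 153 and P* = 42.
With the subsidy, sellers receive Ps = Pb + 17 for each unit, where Pb is the price buyers pay.
On the curves, Pb = 59 - (1/9)x and Ps = 22.875 + 0.125x; the wedge Ps − Pb = 17 gives 22.875 + 0.125x − (59 - (1/9)x) = 17, so x' = 225.
Then Pb = 59 − (1/9)·225 = 34 and Ps = 22.875 + 0.125·225 = 51.
Government outlay = subsidy × quantity = 17 × 225 = 3825.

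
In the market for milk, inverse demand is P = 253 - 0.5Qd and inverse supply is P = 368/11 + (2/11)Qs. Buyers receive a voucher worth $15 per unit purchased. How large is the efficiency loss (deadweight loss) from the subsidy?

Deadweight loss = $165

Pre-subsidy: 253 - 0.5Q = 368/11 + (2/11)Q gives Q* = 322 and P* = 92.
With the rebate, buyers effectively pay Pb = Ps − 15, where Ps is the price sellers receive.
On the curves, Pb = 253 - 0.5Q and Ps = 368/11 + (2/11)Q; the wedge Ps − Pb = 15 gives 368/11 + (2/11)Q − (253 - 0.5Q) = 15, so Q' = 344.
Then Pb = 253 − 0.5·344 = 81 and Ps = 368/11 + (2/11)·344 = 96.
The subsidy expands output by 344 − 322 = 22 past the efficient level; on those units the gap between marginal cost and willingness to pay runs from 0 up to 15.
DWL = ½ × 15 × 22 = 165.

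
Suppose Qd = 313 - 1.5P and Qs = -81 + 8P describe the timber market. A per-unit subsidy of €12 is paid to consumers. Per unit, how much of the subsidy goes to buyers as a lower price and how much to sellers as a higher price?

Buyers gain 192/19 per unit; sellers gain 36/19 per unit

Pre-subsidy: 313 - 1.5P = -81 + 8P gives P* = 788/19, Q* = 4765/19.
With the rebate, buyers effectively pay Pb = Ps − 12, where Ps is the price sellers receive.
Demand in terms of Ps becomes Qd = 313 − 1.5(Ps − 12) = 331 - 1.5Ps. Setting this equal to supply: 331 - 1.5Ps = -81 + 8Ps, so Ps = 824/19.
Buyers pay Pb = 824/19 − 12 = 596/19; Q' = -81 + 8·(824/19) = 5053/19.
Buyers' price falls by P* − Pb = 788/19 − 596/19 = 192/19; sellers' price rises by Ps − P* = 824/19 − 788/19 = 36/19.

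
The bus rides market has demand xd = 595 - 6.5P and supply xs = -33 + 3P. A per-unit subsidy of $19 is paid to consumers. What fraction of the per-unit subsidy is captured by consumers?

Consumer share = 6/19

Pre-subsidy: 595 - 6.5P = -33 + 3P gives P* = 1256/19, x* = 3141/19.
With the rebate, buyers effectively pay Pb = Ps − 19, where Ps is the price sellers receive.
Demand in terms of Ps becomes xd = 595 − 6.5(Ps − 19) = 718.5 - 6.5Ps. Setting this equal to supply: 718.5 - 6.5Ps = -33 + 3Ps, so Ps = 1503/19.
Buyers pay Pb = 1503/19 − 19 = 1142/19; x' = -33 + 3·(1503/19) = 3882/19.
Buyers' price falls by P* − Pb = 1256/19 − 1142/19 = 6; sellers' price rises by Ps − P* = 1503/19 − 1256/19 = 13.
So consumers capture 6/19 = 6/19 of each unit of subsidy.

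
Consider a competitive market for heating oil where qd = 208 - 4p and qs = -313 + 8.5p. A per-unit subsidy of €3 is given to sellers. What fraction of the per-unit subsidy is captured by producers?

Producer share = 0.32

Pre-subsidy: 208 - 4p = -313 + 8.5p gives p* = 41.68, q* = 41.28.
With the subsidy, sellers receive ps = pb + 3 for each unit, where pb is the price buyers pay.
Supply in terms of pb becomes qs = -313 + 8.5(pb + 3) = -287.5 + 8.5pb. Setting this equal to demand: 208 - 4pb = -287.5 + 8.5pb, so pb = 39.64.
Sellers receive ps = 39.64 + 3 = 42.64; q' = 208 − 4·39.64 = 49.44.
Buyers' price falls by p* − pb = 41.68 − 39.64 = 2.04; sellers' price rises by ps − p* = 42.64 − 41.68 = 0.96.
So producers capture 0.96/3 = 0.32 of each unit of subsidy.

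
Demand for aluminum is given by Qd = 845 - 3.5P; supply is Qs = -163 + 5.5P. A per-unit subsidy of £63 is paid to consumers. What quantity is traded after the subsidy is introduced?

Pre-subsidy: 845 - 3.5P = -163 + 5.5P gives P* = 112, Q* = 453.
With the rebate, buyers effectively pay Pb = Ps − 63, where Ps is the price sellers receive.
Demand in terms of Ps becomes Qd = 845 − 3.5(Ps − 63) = 1065.5 - 3.5Ps. Setting this equal to supply: 1065.5 - 3.5Ps = -163 + 5.5Ps, so Ps = 136.5.
Buyers pay Pb = 136.5 − 63 = 73.5; Q' = -163 + 5.5·136.5 = 587.75.

Q' = 587.75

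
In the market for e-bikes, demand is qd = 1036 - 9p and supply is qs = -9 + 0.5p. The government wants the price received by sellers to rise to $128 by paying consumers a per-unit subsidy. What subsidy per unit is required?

At a seller price of 128, quantity supplied is -9 + 0.5·128 = 55.
Buyers absorb 55 only when they pay pb with 1036 − 9·pb = 55, i.e. pb = 109.
s = ps − pb = 128 − 109 = 19.

Required subsidy s = $19 per unit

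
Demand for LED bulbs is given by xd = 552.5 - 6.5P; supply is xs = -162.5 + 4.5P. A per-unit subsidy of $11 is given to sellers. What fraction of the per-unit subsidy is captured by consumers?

Consumer share = 9/22

Pre-subsidy: 552.5 - 6.5P = -162.5 + 4.5P gives P* = 65, x* = 130.
With the subsidy, sellers receive Ps = Pb + 11 for each unit, where Pb is the price buyers pay.
Supply in terms of Pb becomes xs = -162.5 + 4.5(Pb + 11) = -113 + 4.5Pb. Setting this equal to demand: 552.5 - 6.5Pb = -113 + 4.5Pb, so Pb = 60.5.
Sellers receive Ps = 60.5 + 11 = 71.5; x' = 552.5 − 6.5·60.5 = 159.25.
Buyers' price falls by P* − Pb = 65 − 60.5 = 4.5; sellers' price rises by Ps − P* = 71.5 − 65 = 6.5.
So consumers capture 4.5/11 = 9/22 of each unit of subsidy.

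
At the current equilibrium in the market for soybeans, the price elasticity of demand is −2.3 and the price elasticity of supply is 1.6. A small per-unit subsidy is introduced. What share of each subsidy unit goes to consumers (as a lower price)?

For a small subsidy around the equilibrium, the benefit split depends on the relative slopes, which at a point are proportional to the elasticities.
Buyer share = εs/(εs + |εd|) = 1.6/(1.6 + 2.3) = 16/39; seller share = |εd|/(εs + |εd|) = 23/39.

Consumer share = 16/39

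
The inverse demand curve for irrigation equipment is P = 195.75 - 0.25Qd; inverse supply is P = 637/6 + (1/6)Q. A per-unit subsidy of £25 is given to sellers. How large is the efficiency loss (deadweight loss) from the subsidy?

Pre-subsidy: 195.75 - 0.25Q = 637/6 + (1/6)Q gives Q* = 215 and P* = 142.
With the subsidy, sellers receive Ps = Pb + 25 for each unit, where Pb is the price buyers pay.
On the curves, Pb = 195.75 - 0.25Q and Ps = 637/6 + (1/6)Q; the wedge Ps − Pb = 25 gives 637/6 + (1/6)Q − (195.75 - 0.25Q) = 25, so Q' = 275.
Then Pb = 195.75 − 0.25·275 = 127 and Ps = 637/6 + (1/6)·275 = 152.
The subsidy expands output by 275 − 215 = 60 past the efficient level; on those units the gap between marginal cost and willingness to pay runs from 0 up to 25.
DWL = ½ × 25 × 60 = 750.

Deadweight loss = £750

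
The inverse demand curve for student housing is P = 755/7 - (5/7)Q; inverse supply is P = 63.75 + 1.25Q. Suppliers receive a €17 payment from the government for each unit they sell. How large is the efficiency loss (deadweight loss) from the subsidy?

Deadweight loss = 4046/55

Pre-subsidy: 755/7 - (5/7)Q = 63.75 + 1.25Q gives Q* = 247/11 and P* = 1010/11.
With the subsidy, sellers receive Ps = Pb + 17 for each unit, where Pb is the price buyers pay.
On the curves, Pb = 755/7 - (5/7)Q and Ps = 63.75 + 1.25Q; the wedge Ps − Pb = 17 gives 63.75 + 1.25Q − (755/7 - (5/7)Q) = 17, so Q' = 1711/55.
Then Pb = 755/7 − (5/7)·(1711/55) = 942/11 and Ps = 63.75 + 1.25·(1711/55) = 1129/11.
The subsidy expands output by 1711/55 − 247/11 = 476/55 past the efficient level; on those units the gap between marginal cost and willingness to pay runs from 0 up to 17.
DWL = ½ × 17 × 476/55 = 4046/55.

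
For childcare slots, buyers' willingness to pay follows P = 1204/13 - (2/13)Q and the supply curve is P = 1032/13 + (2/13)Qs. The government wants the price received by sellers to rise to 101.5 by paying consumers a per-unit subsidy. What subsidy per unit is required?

Required subsidy s = 31 per unit

At a seller price of 101.5, quantity supplied is -516 + 6.5·101.5 = 143.75.
Buyers absorb 143.75 only when they pay Pb = 1204/13 − (2/13)·143.75 = 70.5.
s = Ps − Pb = 101.5 − 70.5 = 31.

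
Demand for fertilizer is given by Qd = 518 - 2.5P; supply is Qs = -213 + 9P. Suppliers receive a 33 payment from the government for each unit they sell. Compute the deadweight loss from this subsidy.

Pre-subsidy: 518 - 2.5P = -213 + 9P gives P* = 1462/23, Q* = 8259/23.
With the subsidy, sellers receive Ps = Pb + 33 for each unit, where Pb is the price buyers pay.
Supply in terms of Pb becomes Qs = -213 + 9(Pb + 33) = 84 + 9Pb. Setting this equal to demand: 518 - 2.5Pb = 84 + 9Pb, so Pb = 868/23.
Sellers receive Ps = 868/23 + 33 = 1627/23; Q' = 518 − 2.5·(868/23) = 9744/23.
The subsidy expands output by 9744/23 − 8259/23 = 1485/23 past the efficient level; on those units the gap between marginal cost and willingness to pay runs from 0 up to 33.
DWL = ½ × 33 × 1485/23 = 49005/46.

Deadweight loss = 49005/46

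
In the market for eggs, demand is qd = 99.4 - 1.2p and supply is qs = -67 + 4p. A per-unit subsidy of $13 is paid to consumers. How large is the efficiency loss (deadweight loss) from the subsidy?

Deadweight loss = $78

Pre-subsidy: 99.4 - 1.2p = -67 + 4p gives p* = 32, q* = 61.
With the rebate, buyers effectively pay pb = ps − 13, where ps is the price sellers receive.
Demand in terms of ps becomes qd = 99.4 − 1.2(ps − 13) = 115 - 1.2ps. Setting this equal to supply: 115 - 1.2ps = -67 + 4ps, so ps = 35.
Buyers pay pb = 35 − 13 = 22; q' = -67 + 4·35 = 73.
The subsidy expands output by 73 − 61 = 12 past the efficient level; on those units the gap between marginal cost and willingness to pay runs from 0 up to 13.
DWL = ½ × 13 × 12 = 78.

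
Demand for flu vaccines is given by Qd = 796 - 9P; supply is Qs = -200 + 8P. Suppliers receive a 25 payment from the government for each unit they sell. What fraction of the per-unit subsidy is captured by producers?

Pre-subsidy: 796 - 9P = -200 + 8P gives P* = 996/17, Q* = 4568/17.
With the subsidy, sellers receive Ps = Pb + 25 for each unit, where Pb is the price buyers pay.
Supply in terms of Pb becomes Qs = -200 + 8(Pb + 25) = 0 + 8Pb. Setting this equal to demand: 796 - 9Pb = 0 + 8Pb, so Pb = 796/17.
Sellers receive Ps = 796/17 + 25 = 1221/17; Q' = 796 − 9·(796/17) = 6368/17.
Buyers' price falls by P* − Pb = 996/17 − 796/17 = 200/17; sellers' price rises by Ps − P* = 1221/17 − 996/17 = 225/17.
So producers capture (225/17)/25 = 9/17 of each unit of subsidy.

Producer share = 9/17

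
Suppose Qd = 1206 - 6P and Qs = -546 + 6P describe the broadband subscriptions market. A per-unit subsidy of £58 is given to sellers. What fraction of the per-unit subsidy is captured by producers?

Producer share = 0.5

Pre-subsidy: 1206 - 6P = -546 + 6P gives P* = 146, Q* = 330.
With the subsidy, sellers receive Ps = Pb + 58 for each unit, where Pb is the price buyers pay.
Supply in terms of Pb becomes Qs = -546 + 6(Pb + 58) = -198 + 6Pb. Setting this equal to demand: 1206 - 6Pb = -198 + 6Pb, so Pb = 117.
Sellers receive Ps = 117 + 58 = 175; Q' = 1206 − 6·117 = 504.
Buyers' price falls by P* − Pb = 146 − 117 = 29; sellers' price rises by Ps − P* = 175 − 146 = 29.
So producers capture 29/58 = 0.5 of each unit of subsidy.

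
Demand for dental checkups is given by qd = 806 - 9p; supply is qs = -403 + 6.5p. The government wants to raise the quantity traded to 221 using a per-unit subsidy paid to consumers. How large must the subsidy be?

At q = 221, invert demand for the buyer price: pb = (806 − 221)/9 = 65; invert supply for the seller price: ps = (221 − (-403))/6.5 = 96.
The subsidy must fill the gap: s = ps − pb = 96 − 65 = 31.

Required subsidy s = 31 per unit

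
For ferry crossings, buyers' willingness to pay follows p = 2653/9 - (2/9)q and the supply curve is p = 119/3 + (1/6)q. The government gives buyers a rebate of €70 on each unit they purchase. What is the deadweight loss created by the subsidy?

Deadweight loss = €6300

Pre-subsidy: 2653/9 - (2/9)q = 119/3 + (1/6)q gives q* = 656 and p* = 149.
With the rebate, buyers effectively pay pb = ps − 70, where ps is the price sellers receive.
On the curves, pb = 2653/9 - (2/9)q and ps = 119/3 + (1/6)q; the wedge ps − pb = 70 gives 119/3 + (1/6)q − (2653/9 - (2/9)q) = 70, so q' = 836.
Then pb = 2653/9 − (2/9)·836 = 109 and ps = 119/3 + (1/6)·836 = 179.
The subsidy expands output by 836 − 656 = 180 past the efficient level; on those units the gap between marginal cost and willingness to pay runs from 0 up to 70.
DWL = ½ × 70 × 180 = 6300.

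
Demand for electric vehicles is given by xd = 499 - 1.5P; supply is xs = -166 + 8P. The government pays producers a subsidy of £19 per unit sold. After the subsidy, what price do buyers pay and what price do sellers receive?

Pre-subsidy: 499 - 1.5P = -166 + 8P gives P* = 70, x* = 394.
With the subsidy, sellers receive Ps = Pb + 19 for each unit, where Pb is the price buyers pay.
Supply in terms of Pb becomes xs = -166 + 8(Pb + 19) = -14 + 8Pb. Setting this equal to demand: 499 - 1.5Pb = -14 + 8Pb, so Pb = 54.
Sellers receive Ps = 54 + 19 = 73; x' = 499 − 1.5·54 = 418.

Buyers pay £54; sellers receive £73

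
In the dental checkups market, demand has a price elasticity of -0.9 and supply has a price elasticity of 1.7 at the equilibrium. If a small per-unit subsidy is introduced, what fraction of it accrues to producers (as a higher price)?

Producer share = 9/26

For a small subsidy around the equilibrium, the benefit split depends on the relative slopes, which at a point are proportional to the elasticities.
Buyer share = εs/(εs + |εd|) = 1.7/(1.7 + 0.9) = 17/26; seller share = |εd|/(εs + |εd|) = 9/26.
So producers capture 9/26 of the subsidy.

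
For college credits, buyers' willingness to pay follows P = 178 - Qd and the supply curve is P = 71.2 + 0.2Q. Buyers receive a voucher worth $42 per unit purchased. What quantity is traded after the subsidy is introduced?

Q' = 124

Pre-subsidy: 178 - Q = 71.2 + 0.2Q gives Q* = 89 and P* = 89.
With the rebate, buyers effectively pay Pb = Ps − 42, where Ps is the price sellers receive.
On the curves, Pb = 178 - Q and Ps = 71.2 + 0.2Q; the wedge Ps − Pb = 42 gives 71.2 + 0.2Q − (178 - Q) = 42, so Q' = 124.
Then Pb = 178 − 1·124 = 54 and Ps = 71.2 + 0.2·124 = 96.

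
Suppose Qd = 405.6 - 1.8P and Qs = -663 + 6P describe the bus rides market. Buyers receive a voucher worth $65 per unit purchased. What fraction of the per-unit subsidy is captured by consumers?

Consumer share = 10/13

Pre-subsidy: 405.6 - 1.8P = -663 + 6P gives P* = 137, Q* = 159.
With the rebate, buyers effectively pay Pb = Ps − 65, where Ps is the price sellers receive.
Demand in terms of Ps becomes Qd = 405.6 − 1.8(Ps − 65) = 522.6 - 1.8Ps. Setting this equal to supply: 522.6 - 1.8Ps = -663 + 6Ps, so Ps = 152.
Buyers pay Pb = 152 − 65 = 87; Q' = -663 + 6·152 = 249.
Buyers' price falls by P* − Pb = 137 − 87 = 50; sellers' price rises by Ps − P* = 152 − 137 = 15.
So consumers capture 50/65 = 10/13 of each unit of subsidy.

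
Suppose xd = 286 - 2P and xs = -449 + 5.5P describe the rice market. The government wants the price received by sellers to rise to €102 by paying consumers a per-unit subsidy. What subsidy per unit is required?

Required subsidy s = €15 per unit

At a seller price of 102, quantity supplied is -449 + 5.5·102 = 112.
Buyers absorb 112 only when they pay Pb with 286 − 2·Pb = 112, i.e. Pb = 87.
s = Ps − Pb = 102 − 87 = 15.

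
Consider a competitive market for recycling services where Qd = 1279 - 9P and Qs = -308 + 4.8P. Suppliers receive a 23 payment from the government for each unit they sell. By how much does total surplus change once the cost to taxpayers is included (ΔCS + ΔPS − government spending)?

Net change in total surplus = -828

Pre-subsidy: 1279 - 9P = -308 + 4.8P gives P* = 115, Q* = 244.
With the subsidy, sellers receive Ps = Pb + 23 for each unit, where Pb is the price buyers pay.
Supply in terms of Pb becomes Qs = -308 + 4.8(Pb + 23) = -197.6 + 4.8Pb. Setting this equal to demand: 1279 - 9Pb = -197.6 + 4.8Pb, so Pb = 107.
Sellers receive Ps = 107 + 23 = 130; Q' = 1279 − 9·107 = 316.
ΔCS = ½(244 + 316)(115 − 107) = 2240; ΔPS = ½(244 + 316)(130 − 115) = 4200.
Government spending = 23 × 316 = 7268.
Net change = 2240 + 4200 − 7268 = -828. The loss equals the DWL triangle ½·23·72.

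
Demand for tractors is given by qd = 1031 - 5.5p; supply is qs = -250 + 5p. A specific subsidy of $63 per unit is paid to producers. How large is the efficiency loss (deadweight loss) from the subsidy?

Pre-subsidy: 1031 - 5.5p = -250 + 5p gives p* = 122, q* = 360.
With the subsidy, sellers receive ps = pb + 63 for each unit, where pb is the price buyers pay.
Supply in terms of pb becomes qs = -250 + 5(pb + 63) = 65 + 5pb. Setting this equal to demand: 1031 - 5.5pb = 65 + 5pb, so pb = 92.
Sellers receive ps = 92 + 63 = 155; q' = 1031 − 5.5·92 = 525.
The subsidy expands output by 525 − 360 = 165 past the efficient level; on those units the gap between marginal cost and willingness to pay runs from 0 up to 63.
DWL = ½ × 63 × 165 = 5197.5.

Deadweight loss = $5197.5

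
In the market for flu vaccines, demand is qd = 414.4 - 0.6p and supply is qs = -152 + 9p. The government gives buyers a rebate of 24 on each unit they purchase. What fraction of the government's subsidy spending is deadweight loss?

DWL / government spending = 27/1570

Pre-subsidy: 414.4 - 0.6p = -152 + 9p gives p* = 59, q* = 379.
With the rebate, buyers effectively pay pb = ps − 24, where ps is the price sellers receive.
Demand in terms of ps becomes qd = 414.4 − 0.6(ps − 24) = 428.8 - 0.6ps. Setting this equal to supply: 428.8 - 0.6ps = -152 + 9ps, so ps = 60.5.
Buyers pay pb = 60.5 − 24 = 36.5; q' = -152 + 9·60.5 = 392.5.
ΔCS = ½(379 + 392.5)(59 − 36.5) = 8679.375; ΔPS = ½(379 + 392.5)(60.5 − 59) = 578.625.
Government spending = 24 × 392.5 = 9420.
DWL = ½ × 24 × (392.5 − 379) = 162; fraction = 162 / 9420 = 27/1570.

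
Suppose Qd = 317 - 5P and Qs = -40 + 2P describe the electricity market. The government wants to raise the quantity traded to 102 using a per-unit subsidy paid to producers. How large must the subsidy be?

At Q = 102, invert demand for the buyer price: Pb = (317 − 102)/5 = 43; invert supply for the seller price: Ps = (102 − (-40))/2 = 71.
The subsidy must fill the gap: s = Ps − Pb = 71 − 43 = 28.

Required subsidy s = 28 per unit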